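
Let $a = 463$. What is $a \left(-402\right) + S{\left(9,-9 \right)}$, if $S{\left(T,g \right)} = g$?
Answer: $-186135$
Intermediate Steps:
$a \left(-402\right) + S{\left(9,-9 \right)} = 463 \left(-402\right) - 9 = -186126 - 9 = -186135$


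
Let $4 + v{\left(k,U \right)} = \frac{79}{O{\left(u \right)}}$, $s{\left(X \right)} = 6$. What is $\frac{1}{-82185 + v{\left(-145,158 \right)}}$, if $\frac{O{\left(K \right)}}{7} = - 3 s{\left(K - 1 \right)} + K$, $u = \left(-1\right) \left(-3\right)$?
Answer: $- \frac{105}{8629924} \approx -1.2167 \cdot 10^{-5}$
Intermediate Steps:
$u = 3$
$O{\left(K \right)} = -126 + 7 K$ ($O{\left(K \right)} = 7 \left(\left(-3\right) 6 + K\right) = 7 \left(-18 + K\right) = -126 + 7 K$)
$v{\left(k,U \right)} = - \frac{499}{105}$ ($v{\left(k,U \right)} = -4 + \frac{79}{-126 + 7 \cdot 3} = -4 + \frac{79}{-126 + 21} = -4 + \frac{79}{-105} = -4 + 79 \left(- \frac{1}{105}\right) = -4 - \frac{79}{105} = - \frac{499}{105}$)
$\frac{1}{-82185 + v{\left(-145,158 \right)}} = \frac{1}{-82185 - \frac{499}{105}} = \frac{1}{- \frac{8629924}{105}} = - \frac{105}{8629924}$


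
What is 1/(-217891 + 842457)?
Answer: 1/624566 ≈ 1.6011e-6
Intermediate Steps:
1/(-217891 + 842457) = 1/624566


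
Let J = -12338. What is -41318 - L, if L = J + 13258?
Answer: -42238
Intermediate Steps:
L = 920 (L = -12338 + 13258 = 920)
-41318 - L = -41318 - 1*920 = -41318 - 920 = -42238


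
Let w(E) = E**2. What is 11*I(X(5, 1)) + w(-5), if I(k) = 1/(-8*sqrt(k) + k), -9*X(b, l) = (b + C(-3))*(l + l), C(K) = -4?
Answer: 14351/578 + 594*I*sqrt(2)/289 ≈ 24.829 + 2.9067*I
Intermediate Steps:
X(b, l) = -2*l*(-4 + b)/9 (X(b, l) = -(b - 4)*(l + l)/9 = -(-4 + b)*2*l/9 = -2*l*(-4 + b)/9)
I(k) = 1/(k - 8*sqrt(k))
11*I(X(5, 1)) + w(-5) = 11/((2/9)*1*(4 - 1*5) - 8*sqrt(2)*sqrt(4 - 1*5)/3) + (-5)**2 = 11/((2/9)*1*(4 - 5) - 8*sqrt(2)*sqrt(4 - 5)/3) + 25 = 11/((2/9)*1*(-1) - 8*I*sqrt(2)/3) + 25 = 11/(-2/9 - 8*I*sqrt(2)/3) + 25 = 25 + 11/(-2/9 - 8*I*sqrt(2)/3)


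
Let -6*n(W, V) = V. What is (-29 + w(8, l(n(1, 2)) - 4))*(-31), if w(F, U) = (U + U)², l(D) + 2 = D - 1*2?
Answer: -69409/9 ≈ -7712.1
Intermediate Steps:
n(W, V) = -V/6
l(D) = -4 + D (l(D) = -2 + (D - 1*2) = -2 + (D - 2) = -2 + (-2 + D) = -4 + D)
w(F, U) = 4*U² (w(F, U) = (2*U)² = 4*U²)
(-29 + w(8, l(n(1, 2)) - 4))*(-31) = (-29 + 4*((-4 - ⅙*2) - 4)²)*(-31) = (-29 + 4*((-4 - ⅓) - 4)²)*(-31) = (-29 + 4*(-13/3 - 4)²)*(-31) = (-29 + 4*(-25/3)²)*(-31) = (-29 + 4*(625/9))*(-31) = (-29 + 2500/9)*(-31) = (2239/9)*(-31) = -69409/9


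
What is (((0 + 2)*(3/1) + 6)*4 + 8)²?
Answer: 3136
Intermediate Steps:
(((0 + 2)*(3/1) + 6)*4 + 8)² = ((2*(3*1) + 6)*4 + 8)² = ((2*3 + 6)*4 + 8)² = ((6 + 6)*4 + 8)² = (12*4 + 8)² = (48 + 8)² = 56² = 3136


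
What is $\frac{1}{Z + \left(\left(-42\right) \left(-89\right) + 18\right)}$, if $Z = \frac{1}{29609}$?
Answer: $\frac{29609}{111211405} \approx 0.00026624$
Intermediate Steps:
$Z = \frac{1}{29609} \approx 3.3774 \cdot 10^{-5}$
$\frac{1}{Z + \left(\left(-42\right) \left(-89\right) + 18\right)} = \frac{1}{\frac{1}{29609} + \left(\left(-42\right) \left(-89\right) + 18\right)} = \frac{1}{\frac{1}{29609} + \left(3738 + 18\right)} = \frac{1}{\frac{1}{29609} + 3756} = \frac{1}{\frac{111211405}{29609}} = \frac{29609}{111211405}$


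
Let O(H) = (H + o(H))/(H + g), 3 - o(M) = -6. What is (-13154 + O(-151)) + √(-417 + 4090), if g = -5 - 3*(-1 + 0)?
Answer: -2012420/153 + √3673 ≈ -13092.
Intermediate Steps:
o(M) = 9 (o(M) = 3 - 1*(-6) = 3 + 6 = 9)
g = -2 (g = -5 - 3*(-1) = -5 + 3 = -2)
O(H) = (9 + H)/(-2 + H) (O(H) = (H + 9)/(H - 2) = (9 + H)/(-2 + H))
(-13154 + O(-151)) + √(-417 + 4090) = (-13154 + (9 - 151)/(-2 - 151)) + √(-417 + 4090) = (-13154 - 142/(-153)) + √3673 = (-13154 - 1/153*(-142)) + √3673 = (-13154 + 142/153) + √3673 = -2012420/153 + √3673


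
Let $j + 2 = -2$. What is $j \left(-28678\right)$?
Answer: $114712$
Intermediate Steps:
$j = -4$ ($j = -2 - 2 = -4$)
$j \left(-28678\right) = \left(-4\right) \left(-28678\right) = 114712$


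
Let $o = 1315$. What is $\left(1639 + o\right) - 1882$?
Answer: $1072$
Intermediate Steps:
$\left(1639 + o\right) - 1882 = \left(1639 + 1315\right) - 1882 = 2954 - 1882 = 1072$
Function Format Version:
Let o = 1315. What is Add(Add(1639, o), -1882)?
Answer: 1072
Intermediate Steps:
Add(Add(1639, o), -1882) = Add(Add(1639, 1315), -1882) = Add(2954, -1882) = 1072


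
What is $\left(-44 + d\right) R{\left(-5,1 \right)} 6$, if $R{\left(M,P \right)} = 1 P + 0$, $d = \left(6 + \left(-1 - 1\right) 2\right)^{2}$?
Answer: $-240$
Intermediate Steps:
$d = 4$ ($d = \left(6 - 4\right)^{2} = 2^{2} = 4$)
$R{\left(M,P \right)} = P$ ($R{\left(M,P \right)} = P + 0 = P$)
$\left(-44 + d\right) R{\left(-5,1 \right)} 6 = \left(-44 + 4\right) 1 \cdot 6 = \left(-40\right) 6 = -240$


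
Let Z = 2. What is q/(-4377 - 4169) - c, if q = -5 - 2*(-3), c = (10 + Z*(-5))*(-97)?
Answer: -1/8546 ≈ -0.00011701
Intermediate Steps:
c = 0 (c = (10 + 2*(-5))*(-97) = (10 - 10)*(-97) = 0*(-97) = 0)
q = 1 (q = -5 + 6 = 1)
q/(-4377 - 4169) - c = 1/(-4377 - 4169) - 1*0 = 1/(-8546) + 0 = -1/8546*1 + 0 = -1/8546 + 0 = -1/8546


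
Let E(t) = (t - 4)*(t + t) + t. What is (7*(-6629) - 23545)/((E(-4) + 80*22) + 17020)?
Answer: -5829/1570 ≈ -3.7127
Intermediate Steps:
E(t) = t + 2*t*(-4 + t) (E(t) = (-4 + t)*(2*t) + t = 2*t*(-4 + t) + t = t + 2*t*(-4 + t))
(7*(-6629) - 23545)/((E(-4) + 80*22) + 17020) = (7*(-6629) - 23545)/((-4*(-7 + 2*(-4)) + 80*22) + 17020) = (-46403 - 23545)/((-4*(-7 - 8) + 1760) + 17020) = -69948/((-4*(-15) + 1760) + 17020) = -69948/((60 + 1760) + 17020) = -69948/(1820 + 17020) = -69948/18840 = -69948*1/18840 = -5829/1570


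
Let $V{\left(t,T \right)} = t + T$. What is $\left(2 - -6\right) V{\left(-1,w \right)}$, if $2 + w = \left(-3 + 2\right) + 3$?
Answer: $-8$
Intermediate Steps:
$w = 0$ ($w = -2 + \left(\left(-3 + 2\right) + 3\right) = -2 + \left(-1 + 3\right) = -2 + 2 = 0$)
$V{\left(t,T \right)} = T + t$
$\left(2 - -6\right) V{\left(-1,w \right)} = \left(2 - -6\right) \left(0 - 1\right) = \left(2 + 6\right) \left(-1\right) = 8 \left(-1\right) = -8$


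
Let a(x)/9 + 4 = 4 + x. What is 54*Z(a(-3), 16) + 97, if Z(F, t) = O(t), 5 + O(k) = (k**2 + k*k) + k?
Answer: 28339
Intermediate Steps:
a(x) = 9*x (a(x) = -36 + 9*(4 + x) = -36 + (36 + 9*x) = 9*x)
O(k) = -5 + k + 2*k**2 (O(k) = -5 + ((k**2 + k*k) + k) = -5 + ((k**2 + k**2) + k) = -5 + (2*k**2 + k) = -5 + (k + 2*k**2) = -5 + k + 2*k**2)
Z(F, t) = -5 + t + 2*t**2
54*Z(a(-3), 16) + 97 = 54*(-5 + 16 + 2*16**2) + 97 = 54*(-5 + 16 + 2*256) + 97 = 54*(-5 + 16 + 512) + 97 = 54*523 + 97 = 28242 + 97 = 28339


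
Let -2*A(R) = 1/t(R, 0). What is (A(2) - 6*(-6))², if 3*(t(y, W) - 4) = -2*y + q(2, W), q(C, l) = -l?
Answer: 328329/256 ≈ 1282.5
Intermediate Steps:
t(y, W) = 4 - 2*y/3 - W/3 (t(y, W) = 4 + (-2*y - W)/3 = 4 + (-W - 2*y)/3 = 4 + (-2*y/3 - W/3) = 4 - 2*y/3 - W/3)
A(R) = -1/(2*(4 - 2*R/3)) (A(R) = -1/(2*(4 - 2*R/3 - ⅓*0)) = -1/(2*(4 - 2*R/3 + 0)) = -1/(2*(4 - 2*R/3)))
(A(2) - 6*(-6))² = (3/(4*(-6 + 2)) - 6*(-6))² = ((¾)/(-4) - 1*(-36))² = ((¾)*(-¼) + 36)² = (-3/16 + 36)² = (573/16)² = 328329/256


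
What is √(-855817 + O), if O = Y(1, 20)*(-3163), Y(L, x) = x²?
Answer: I*√2121017 ≈ 1456.4*I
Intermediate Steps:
O = -1265200 (O = 20²*(-3163) = 400*(-3163) = -1265200)
√(-855817 + O) = √(-855817 - 1265200) = √(-2121017) = I*√2121017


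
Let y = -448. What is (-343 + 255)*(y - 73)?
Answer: 45848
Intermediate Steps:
(-343 + 255)*(y - 73) = (-343 + 255)*(-448 - 73) = -88*(-521) = 45848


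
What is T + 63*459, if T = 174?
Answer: 29091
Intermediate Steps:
T + 63*459 = 174 + 63*459 = 174 + 28917 = 29091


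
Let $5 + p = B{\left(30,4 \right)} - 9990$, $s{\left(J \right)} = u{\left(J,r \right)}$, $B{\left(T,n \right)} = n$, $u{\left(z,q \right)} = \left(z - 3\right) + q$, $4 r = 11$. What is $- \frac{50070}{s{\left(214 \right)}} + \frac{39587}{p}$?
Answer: $- \frac{135656291}{569487} \approx -238.21$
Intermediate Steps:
$r = \frac{11}{4}$ ($r = \frac{1}{4} \cdot 11 = \frac{11}{4} \approx 2.75$)
$u{\left(z,q \right)} = -3 + q + z$ ($u{\left(z,q \right)} = \left(-3 + z\right) + q = -3 + q + z$)
$s{\left(J \right)} = - \frac{1}{4} + J$ ($s{\left(J \right)} = -3 + \frac{11}{4} + J = - \frac{1}{4} + J$)
$p = -9991$ ($p = -5 + \left(4 - 9990\right) = -5 - 9986 = -9991$)
$- \frac{50070}{s{\left(214 \right)}} + \frac{39587}{p} = - \frac{50070}{- \frac{1}{4} + 214} + \frac{39587}{-9991} = - \frac{50070}{\frac{855}{4}} + 39587 \left(- \frac{1}{9991}\right) = \left(-50070\right) \frac{4}{855} - \frac{39587}{9991} = - \frac{13352}{57} - \frac{39587}{9991} = - \frac{135656291}{569487}$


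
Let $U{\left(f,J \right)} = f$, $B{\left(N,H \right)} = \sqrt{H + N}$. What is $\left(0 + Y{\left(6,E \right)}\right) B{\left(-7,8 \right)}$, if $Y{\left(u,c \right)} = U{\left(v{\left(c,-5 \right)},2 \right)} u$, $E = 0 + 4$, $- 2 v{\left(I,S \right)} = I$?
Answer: $-12$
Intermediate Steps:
$v{\left(I,S \right)} = - \frac{I}{2}$
$E = 4$
$Y{\left(u,c \right)} = - \frac{c u}{2}$ ($Y{\left(u,c \right)} = - \frac{c}{2} u = - \frac{c u}{2}$)
$\left(0 + Y{\left(6,E \right)}\right) B{\left(-7,8 \right)} = \left(0 - 2 \cdot 6\right) \sqrt{8 - 7} = \left(0 - 12\right) \sqrt{1} = \left(-12\right) 1 = -12$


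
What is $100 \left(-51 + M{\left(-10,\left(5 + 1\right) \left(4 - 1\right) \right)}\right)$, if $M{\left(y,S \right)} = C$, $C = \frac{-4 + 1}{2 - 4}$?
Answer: $-4950$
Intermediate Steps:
$C = \frac{3}{2}$ ($C = - \frac{3}{-2} = \left(-3\right) \left(- \frac{1}{2}\right) = \frac{3}{2} \approx 1.5$)
$M{\left(y,S \right)} = \frac{3}{2}$
$100 \left(-51 + M{\left(-10,\left(5 + 1\right) \left(4 - 1\right) \right)}\right) = 100 \left(-51 + \frac{3}{2}\right) = 100 \left(- \frac{99}{2}\right) = -4950$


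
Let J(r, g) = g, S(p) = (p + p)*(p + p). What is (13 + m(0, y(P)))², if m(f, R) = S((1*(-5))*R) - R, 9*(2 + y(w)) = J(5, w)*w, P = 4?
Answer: 2163841/6561 ≈ 329.80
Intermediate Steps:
S(p) = 4*p² (S(p) = (2*p)*(2*p) = 4*p²)
y(w) = -2 + w²/9 (y(w) = -2 + (w*w)/9 = -2 + w²/9)
m(f, R) = -R + 100*R² (m(f, R) = 4*((1*(-5))*R)² - R = 4*(-5*R)² - R = 4*(25*R²) - R = 100*R² - R = -R + 100*R²)
(13 + m(0, y(P)))² = (13 + (-2 + (⅑)*4²)*(-1 + 100*(-2 + (⅑)*4²)))² = (13 + (-2 + (⅑)*16)*(-1 + 100*(-2 + (⅑)*16)))² = (13 + (-2 + 16/9)*(-1 + 100*(-2 + 16/9)))² = (13 - 2*(-1 + 100*(-2/9))/9)² = (13 - 2*(-1 - 200/9)/9)² = (13 - 2/9*(-209/9))² = (13 + 418/81)² = (1471/81)² = 2163841/6561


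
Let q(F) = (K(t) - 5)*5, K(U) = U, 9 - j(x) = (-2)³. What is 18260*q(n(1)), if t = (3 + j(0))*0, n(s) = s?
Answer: -456500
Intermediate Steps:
j(x) = 17 (j(x) = 9 - 1*(-2)³ = 9 - 1*(-8) = 9 + 8 = 17)
t = 0 (t = (3 + 17)*0 = 20*0 = 0)
q(F) = -25 (q(F) = (0 - 5)*5 = -5*5 = -25)
18260*q(n(1)) = 18260*(-25) = -456500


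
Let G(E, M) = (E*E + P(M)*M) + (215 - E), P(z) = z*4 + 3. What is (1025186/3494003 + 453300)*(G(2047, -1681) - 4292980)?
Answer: 17728468490236462228/3494003 ≈ 5.0740e+12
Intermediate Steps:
P(z) = 3 + 4*z (P(z) = 4*z + 3 = 3 + 4*z)
G(E, M) = 215 + E² - E + M*(3 + 4*M) (G(E, M) = (E*E + (3 + 4*M)*M) + (215 - E) = (E² + M*(3 + 4*M)) + (215 - E) = 215 + E² - E + M*(3 + 4*M))
(1025186/3494003 + 453300)*(G(2047, -1681) - 4292980) = (1025186/3494003 + 453300)*((215 + 2047² - 1*2047 - 1681*(3 + 4*(-1681))) - 4292980) = (1025186*(1/3494003) + 453300)*((215 + 4190209 - 2047 - 1681*(3 - 6724)) - 4292980) = (1025186/3494003 + 453300)*((215 + 4190209 - 2047 - 1681*(-6721)) - 4292980) = 1583832585086*((215 + 4190209 - 2047 + 11298001) - 4292980)/3494003 = 1583832585086*(15486378 - 4292980)/3494003 = (1583832585086/3494003)*11193398 = 17728468490236462228/3494003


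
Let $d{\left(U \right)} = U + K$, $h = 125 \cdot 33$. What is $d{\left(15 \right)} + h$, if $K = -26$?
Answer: $4114$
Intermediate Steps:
$h = 4125$
$d{\left(U \right)} = -26 + U$ ($d{\left(U \right)} = U - 26 = -26 + U$)
$d{\left(15 \right)} + h = \left(-26 + 15\right) + 4125 = -11 + 4125 = 4114$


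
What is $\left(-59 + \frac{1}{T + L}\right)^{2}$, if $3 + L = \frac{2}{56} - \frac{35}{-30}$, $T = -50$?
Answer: $\frac{65942644849}{18931201} \approx 3483.3$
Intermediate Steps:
$L = - \frac{151}{84}$ ($L = -3 + \left(\frac{2}{56} - \frac{35}{-30}\right) = -3 + \left(2 \cdot \frac{1}{56} - - \frac{7}{6}\right) = -3 + \left(\frac{1}{28} + \frac{7}{6}\right) = -3 + \frac{101}{84} = - \frac{151}{84} \approx -1.7976$)
$\left(-59 + \frac{1}{T + L}\right)^{2} = \left(-59 + \frac{1}{-50 - \frac{151}{84}}\right)^{2} = \left(-59 + \frac{1}{- \frac{4351}{84}}\right)^{2} = \left(-59 - \frac{84}{4351}\right)^{2} = \left(- \frac{256793}{4351}\right)^{2} = \frac{65942644849}{18931201}$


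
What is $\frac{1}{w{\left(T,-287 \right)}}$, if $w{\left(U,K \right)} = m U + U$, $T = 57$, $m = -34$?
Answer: $- \frac{1}{1881} \approx -0.00053163$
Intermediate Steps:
$w{\left(U,K \right)} = - 33 U$ ($w{\left(U,K \right)} = - 34 U + U = - 33 U$)
$\frac{1}{w{\left(T,-287 \right)}} = \frac{1}{\left(-33\right) 57} = \frac{1}{-1881} = - \frac{1}{1881}$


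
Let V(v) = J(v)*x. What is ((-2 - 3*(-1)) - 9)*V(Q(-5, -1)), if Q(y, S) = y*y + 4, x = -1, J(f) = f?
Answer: 232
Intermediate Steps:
Q(y, S) = 4 + y² (Q(y, S) = y² + 4 = 4 + y²)
V(v) = -v (V(v) = v*(-1) = -v)
((-2 - 3*(-1)) - 9)*V(Q(-5, -1)) = ((-2 - 3*(-1)) - 9)*(-(4 + (-5)²)) = ((-2 + 3) - 9)*(-(4 + 25)) = (1 - 9)*(-1*29) = -8*(-29) = 232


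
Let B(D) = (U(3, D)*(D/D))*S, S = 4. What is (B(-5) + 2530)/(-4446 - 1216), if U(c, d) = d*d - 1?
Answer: -1313/2831 ≈ -0.46379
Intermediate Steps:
U(c, d) = -1 + d**2 (U(c, d) = d**2 - 1 = -1 + d**2)
B(D) = -4 + 4*D**2 (B(D) = ((-1 + D**2)*(D/D))*4 = ((-1 + D**2)*1)*4 = (-1 + D**2)*4 = -4 + 4*D**2)
(B(-5) + 2530)/(-4446 - 1216) = ((-4 + 4*(-5)**2) + 2530)/(-4446 - 1216) = ((-4 + 4*25) + 2530)/(-5662) = ((-4 + 100) + 2530)*(-1/5662) = (96 + 2530)*(-1/5662) = 2626*(-1/5662) = -1313/2831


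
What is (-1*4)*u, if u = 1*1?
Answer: -4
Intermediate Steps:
u = 1
(-1*4)*u = -1*4*1 = -4*1 = -4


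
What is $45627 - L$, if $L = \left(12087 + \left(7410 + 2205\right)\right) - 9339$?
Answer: $33264$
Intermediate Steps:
$L = 12363$ ($L = \left(12087 + 9615\right) - 9339 = 21702 - 9339 = 12363$)
$45627 - L = 45627 - 12363 = 33264$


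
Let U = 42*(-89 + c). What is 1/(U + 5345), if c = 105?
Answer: 1/6017 ≈ 0.00016620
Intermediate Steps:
U = 672 (U = 42*(-89 + 105) = 42*16 = 672)
1/(U + 5345) = 1/(672 + 5345) = 1/6017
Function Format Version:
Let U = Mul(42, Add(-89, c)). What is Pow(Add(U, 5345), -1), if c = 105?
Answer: Rational(1, 6017) ≈ 0.00016620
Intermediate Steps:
U = 672 (U = Mul(42, Add(-89, 105)) = Mul(42, 16) = 672)
Pow(Add(U, 5345), -1) = Pow(Add(672, 5345), -1) = Pow(6017, -1) = Rational(1, 6017)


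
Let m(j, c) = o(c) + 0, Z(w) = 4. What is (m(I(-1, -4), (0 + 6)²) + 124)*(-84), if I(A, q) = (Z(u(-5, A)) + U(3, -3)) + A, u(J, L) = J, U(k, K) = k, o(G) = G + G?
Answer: -16464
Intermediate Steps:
o(G) = 2*G
I(A, q) = 7 + A (I(A, q) = (4 + 3) + A = 7 + A)
m(j, c) = 2*c (m(j, c) = 2*c + 0 = 2*c)
(m(I(-1, -4), (0 + 6)²) + 124)*(-84) = (2*(0 + 6)² + 124)*(-84) = (2*6² + 124)*(-84) = (2*36 + 124)*(-84) = (72 + 124)*(-84) = 196*(-84) = -16464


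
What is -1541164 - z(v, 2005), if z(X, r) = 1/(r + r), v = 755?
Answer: -6180067641/4010 ≈ -1.5412e+6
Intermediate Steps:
z(X, r) = 1/(2*r)
-1541164 - z(v, 2005) = -1541164 - 1/(2*2005) = -1541164 - 1*1/4010 = -1541164 - 1/4010 = -6180067641/4010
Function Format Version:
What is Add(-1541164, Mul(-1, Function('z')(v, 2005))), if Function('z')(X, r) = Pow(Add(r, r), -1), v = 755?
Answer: Rational(-6180067641, 4010) ≈ -1.5412e+6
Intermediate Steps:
Function('z')(X, r) = Mul(Rational(1, 2), Pow(r, -1)) (Function('z')(X, r) = Pow(Mul(2, r), -1) = Mul(Rational(1, 2), Pow(r, -1)))
Add(-1541164, Mul(-1, Function('z')(v, 2005))) = Add(-1541164, Mul(-1, Mul(Rational(1, 2), Pow(2005, -1)))) = Add(-1541164, Mul(-1, Mul(Rational(1, 2), Rational(1, 2005)))) = Add(-1541164, Mul(-1, Rational(1, 4010))) = Add(-1541164, Rational(-1, 4010)) = Rational(-6180067641, 4010)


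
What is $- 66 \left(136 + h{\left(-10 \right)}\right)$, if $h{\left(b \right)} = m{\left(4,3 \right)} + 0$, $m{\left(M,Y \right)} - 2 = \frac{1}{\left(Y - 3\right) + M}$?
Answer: $- \frac{18249}{2} \approx -9124.5$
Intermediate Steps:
$m{\left(M,Y \right)} = 2 + \frac{1}{-3 + M + Y}$ ($m{\left(M,Y \right)} = 2 + \frac{1}{\left(Y - 3\right) + M} = 2 + \frac{1}{\left(-3 + Y\right) + M} = 2 + \frac{1}{-3 + M + Y}$)
$h{\left(b \right)} = \frac{9}{4}$ ($h{\left(b \right)} = \frac{-5 + 2 \cdot 4 + 2 \cdot 3}{-3 + 4 + 3} + 0 = \frac{-5 + 8 + 6}{4} + 0 = \frac{1}{4} \cdot 9 + 0 = \frac{9}{4} + 0 = \frac{9}{4}$)
$- 66 \left(136 + h{\left(-10 \right)}\right) = - 66 \left(136 + \frac{9}{4}\right) = \left(-66\right) \frac{553}{4} = - \frac{18249}{2}$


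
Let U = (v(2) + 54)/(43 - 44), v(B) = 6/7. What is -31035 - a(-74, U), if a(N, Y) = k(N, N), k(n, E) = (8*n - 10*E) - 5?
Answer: -31178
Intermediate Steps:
v(B) = 6/7 (v(B) = 6*(⅐) = 6/7)
U = -384/7 (U = (6/7 + 54)/(43 - 44) = (384/7)/(-1) = (384/7)*(-1) = -384/7 ≈ -54.857)
k(n, E) = -5 - 10*E + 8*n (k(n, E) = (-10*E + 8*n) - 5 = -5 - 10*E + 8*n)
a(N, Y) = -5 - 2*N (a(N, Y) = -5 - 10*N + 8*N = -5 - 2*N)
-31035 - a(-74, U) = -31035 - (-5 - 2*(-74)) = -31035 - (-5 + 148) = -31035 - 1*143 = -31035 - 143 = -31178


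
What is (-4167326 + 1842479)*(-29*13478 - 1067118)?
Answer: 3389580429060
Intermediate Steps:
(-4167326 + 1842479)*(-29*13478 - 1067118) = -2324847*(-390862 - 1067118) = -2324847*(-1457980) = 3389580429060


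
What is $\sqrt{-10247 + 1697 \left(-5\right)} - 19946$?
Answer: $-19946 + 2 i \sqrt{4683} \approx -19946.0 + 136.86 i$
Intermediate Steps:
$\sqrt{-10247 + 1697 \left(-5\right)} - 19946 = \sqrt{-10247 - 8485} - 19946 = \sqrt{-18732} - 19946 = 2 i \sqrt{4683} - 19946 = -19946 + 2 i \sqrt{4683}$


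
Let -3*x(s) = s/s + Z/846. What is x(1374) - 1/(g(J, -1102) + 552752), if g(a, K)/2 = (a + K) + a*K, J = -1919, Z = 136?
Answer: -781702865/2020326678 ≈ -0.38692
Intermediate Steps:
x(s) = -491/1269 (x(s) = -(s/s + 136/846)/3 = -(1 + 136*(1/846))/3 = -(1 + 68/423)/3 = -⅓*491/423 = -491/1269)
g(a, K) = 2*K + 2*a + 2*K*a (g(a, K) = 2*((a + K) + a*K) = 2*((K + a) + K*a) = 2*(K + a + K*a) = 2*K + 2*a + 2*K*a)
x(1374) - 1/(g(J, -1102) + 552752) = -491/1269 - 1/((2*(-1102) + 2*(-1919) + 2*(-1102)*(-1919)) + 552752) = -491/1269 - 1/((-2204 - 3838 + 4229476) + 552752) = -491/1269 - 1/(4223434 + 552752) = -491/1269 - 1/4776186 = -781702865/2020326678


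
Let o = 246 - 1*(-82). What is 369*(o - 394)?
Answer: -24354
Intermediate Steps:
o = 328 (o = 246 + 82 = 328)
369*(o - 394) = 369*(328 - 394) = 369*(-66) = -24354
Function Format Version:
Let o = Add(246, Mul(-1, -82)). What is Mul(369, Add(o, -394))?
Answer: -24354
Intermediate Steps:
o = 328 (o = Add(246, 82) = 328)
Mul(369, Add(o, -394)) = Mul(369, Add(328, -394)) = Mul(369, -66) = -24354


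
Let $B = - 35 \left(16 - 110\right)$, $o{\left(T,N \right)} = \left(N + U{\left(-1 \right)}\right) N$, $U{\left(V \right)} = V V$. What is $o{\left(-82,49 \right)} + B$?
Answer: $5740$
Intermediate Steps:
$U{\left(V \right)} = V^{2}$
$o{\left(T,N \right)} = N \left(1 + N\right)$ ($o{\left(T,N \right)} = \left(N + \left(-1\right)^{2}\right) N = \left(N + 1\right) N = \left(1 + N\right) N = N \left(1 + N\right)$)
$B = 3290$ ($B = \left(-35\right) \left(-94\right) = 3290$)
$o{\left(-82,49 \right)} + B = 49 \left(1 + 49\right) + 3290 = 49 \cdot 50 + 3290 = 2450 + 3290 = 5740$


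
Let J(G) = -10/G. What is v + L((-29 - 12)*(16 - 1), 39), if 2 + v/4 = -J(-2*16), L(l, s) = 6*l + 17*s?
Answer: -12145/4 ≈ -3036.3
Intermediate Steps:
v = -37/4 (v = -8 + 4*(-(-10)/((-2*16))) = -8 + 4*(-(-10)/(-32)) = -8 + 4*(-(-10)*(-1)/32) = -8 + 4*(-1*5/16) = -8 + 4*(-5/16) = -8 - 5/4 = -37/4 ≈ -9.2500)
v + L((-29 - 12)*(16 - 1), 39) = -37/4 + (6*((-29 - 12)*(16 - 1)) + 17*39) = -37/4 + (6*(-41*15) + 663) = -37/4 + (6*(-615) + 663) = -37/4 + (-3690 + 663) = -37/4 - 3027 = -12145/4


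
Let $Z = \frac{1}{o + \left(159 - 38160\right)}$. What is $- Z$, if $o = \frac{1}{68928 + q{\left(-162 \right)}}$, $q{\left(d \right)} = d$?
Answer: $\frac{68766}{2613176765} \approx 2.6315 \cdot 10^{-5}$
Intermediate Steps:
$o = \frac{1}{68766}$ ($o = \frac{1}{68928 - 162} = \frac{1}{68766} \approx 1.4542 \cdot 10^{-5}$)
$Z = - \frac{68766}{2613176765}$ ($Z = \frac{1}{\frac{1}{68766} + \left(159 - 38160\right)} = \frac{1}{\frac{1}{68766} - 38001} = \frac{1}{- \frac{2613176765}{68766}} = - \frac{68766}{2613176765} \approx -2.6315 \cdot 10^{-5}$)
$- Z = \left(-1\right) \left(- \frac{68766}{2613176765}\right) = \frac{68766}{2613176765}$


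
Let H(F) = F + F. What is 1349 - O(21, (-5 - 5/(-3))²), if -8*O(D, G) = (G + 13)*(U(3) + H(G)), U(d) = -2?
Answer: 456823/324 ≈ 1409.9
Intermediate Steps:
H(F) = 2*F
O(D, G) = -(-2 + 2*G)*(13 + G)/8 (O(D, G) = -(G + 13)*(-2 + 2*G)/8 = -(13 + G)*(-2 + 2*G)/8 = -(-2 + 2*G)*(13 + G)/8)
1349 - O(21, (-5 - 5/(-3))²) = 1349 - (13/4 - 3*(-5 - 5/(-3))² - (-5 - 5/(-3))⁴/4) = 1349 - (13/4 - 3*(-5 - 5*(-⅓))² - (-5 - 5*(-⅓))⁴/4) = 1349 - (13/4 - 3*(-5 + 5/3)² - (-5 + 5/3)⁴/4) = 1349 - (13/4 - 3*(-10/3)² - ((-10/3)²)²/4) = 1349 - (13/4 - 3*100/9 - (100/9)²/4) = 1349 - (13/4 - 100/3 - ¼*10000/81) = 1349 - (13/4 - 100/3 - 2500/81) = 1349 - 1*(-19747/324) = 1349 + 19747/324 = 456823/324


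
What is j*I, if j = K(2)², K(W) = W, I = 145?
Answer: 580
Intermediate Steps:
j = 4 (j = 2² = 4)
j*I = 4*145 = 580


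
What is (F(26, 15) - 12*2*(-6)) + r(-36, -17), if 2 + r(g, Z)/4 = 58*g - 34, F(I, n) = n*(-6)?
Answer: -8442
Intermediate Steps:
F(I, n) = -6*n
r(g, Z) = -144 + 232*g (r(g, Z) = -8 + 4*(58*g - 34) = -8 + 4*(-34 + 58*g) = -8 + (-136 + 232*g) = -144 + 232*g)
(F(26, 15) - 12*2*(-6)) + r(-36, -17) = (-6*15 - 12*2*(-6)) + (-144 + 232*(-36)) = (-90 - 4*6*(-6)) + (-144 - 8352) = (-90 - 24*(-6)) - 8496 = (-90 + 144) - 8496 = 54 - 8496 = -8442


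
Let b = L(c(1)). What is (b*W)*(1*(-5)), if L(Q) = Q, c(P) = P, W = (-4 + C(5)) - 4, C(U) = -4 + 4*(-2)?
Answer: 100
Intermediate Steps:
C(U) = -12 (C(U) = -4 - 8 = -12)
W = -20 (W = (-4 - 12) - 4 = -16 - 4 = -20)
b = 1
(b*W)*(1*(-5)) = (1*(-20))*(1*(-5)) = -20*(-5) = 100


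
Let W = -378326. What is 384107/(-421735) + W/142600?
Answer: -21432697381/6013941100 ≈ -3.5638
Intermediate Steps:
384107/(-421735) + W/142600 = 384107/(-421735) - 378326/142600 = 384107*(-1/421735) - 378326*1/142600 = -384107/421735 - 189163/71300 = -21432697381/6013941100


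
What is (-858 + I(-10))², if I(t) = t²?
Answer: 574564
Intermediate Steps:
(-858 + I(-10))² = (-858 + (-10)²)² = (-858 + 100)² = (-758)² = 574564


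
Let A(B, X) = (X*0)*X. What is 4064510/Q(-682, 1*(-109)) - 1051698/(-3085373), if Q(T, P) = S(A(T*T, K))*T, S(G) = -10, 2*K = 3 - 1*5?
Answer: 1254770199259/2104224386 ≈ 596.31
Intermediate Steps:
K = -1 (K = (3 - 1*5)/2 = (3 - 5)/2 = (1/2)*(-2) = -1)
A(B, X) = 0 (A(B, X) = 0*X = 0)
Q(T, P) = -10*T
4064510/Q(-682, 1*(-109)) - 1051698/(-3085373) = 4064510/((-10*(-682))) - 1051698/(-3085373) = 4064510/6820 - 1051698*(-1/3085373) = 4064510*(1/6820) + 1051698/3085373 = 406451/682 + 1051698/3085373 = 1254770199259/2104224386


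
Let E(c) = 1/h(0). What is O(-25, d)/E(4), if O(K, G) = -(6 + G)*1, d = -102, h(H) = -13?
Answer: -1248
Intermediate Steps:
E(c) = -1/13 (E(c) = 1/(-13) = -1/13)
O(K, G) = -6 - G (O(K, G) = (-6 - G)*1 = -6 - G)
O(-25, d)/E(4) = (-6 - 1*(-102))/(-1/13) = (-6 + 102)*(-13) = 96*(-13) = -1248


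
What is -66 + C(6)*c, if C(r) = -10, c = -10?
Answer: 34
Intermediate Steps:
-66 + C(6)*c = -66 - 10*(-10) = -66 + 100 = 34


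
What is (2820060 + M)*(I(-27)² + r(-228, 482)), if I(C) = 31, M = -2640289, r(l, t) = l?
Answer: 131772143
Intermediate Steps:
(2820060 + M)*(I(-27)² + r(-228, 482)) = (2820060 - 2640289)*(31² - 228) = 179771*(961 - 228) = 179771*733 = 131772143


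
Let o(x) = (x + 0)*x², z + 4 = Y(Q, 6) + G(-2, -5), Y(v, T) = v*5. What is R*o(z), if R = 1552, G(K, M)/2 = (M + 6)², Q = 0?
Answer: -12416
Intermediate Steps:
Y(v, T) = 5*v
G(K, M) = 2*(6 + M)² (G(K, M) = 2*(M + 6)² = 2*(6 + M)²)
z = -2 (z = -4 + (5*0 + 2*(6 - 5)²) = -4 + (0 + 2*1²) = -4 + (0 + 2*1) = -4 + (0 + 2) = -4 + 2 = -2)
o(x) = x³ (o(x) = x*x² = x³)
R*o(z) = 1552*(-2)³ = 1552*(-8) = -12416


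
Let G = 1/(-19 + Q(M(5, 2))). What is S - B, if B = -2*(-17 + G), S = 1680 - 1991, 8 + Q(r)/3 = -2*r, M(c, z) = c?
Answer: -25187/73 ≈ -345.03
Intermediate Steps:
Q(r) = -24 - 6*r (Q(r) = -24 + 3*(-2*r) = -24 - 6*r)
G = -1/73 (G = 1/(-19 + (-24 - 6*5)) = 1/(-19 + (-24 - 30)) = 1/(-19 - 54) = 1/(-73) = -1/73 ≈ -0.013699)
S = -311
B = 2484/73 (B = -2*(-17 - 1/73) = -2*(-1242/73) = 2484/73 ≈ 34.027)
S - B = -311 - 1*2484/73 = -311 - 2484/73 = -25187/73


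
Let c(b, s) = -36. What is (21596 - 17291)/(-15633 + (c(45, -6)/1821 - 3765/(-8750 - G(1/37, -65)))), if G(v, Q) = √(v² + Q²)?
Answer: -288758341481781268657980/1048557631940833194616439 + 24551313567025*√5784026/1048557631940833194616439 ≈ -0.27539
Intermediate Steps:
G(v, Q) = √(Q² + v²)
(21596 - 17291)/(-15633 + (c(45, -6)/1821 - 3765/(-8750 - G(1/37, -65)))) = (21596 - 17291)/(-15633 + (-36/1821 - 3765/(-8750 - √((-65)² + (1/37)²)))) = 4305/(-15633 + (-36*1/1821 - 3765/(-8750 - √(4225 + (1/37)²)))) = 4305/(-15633 + (-12/607 - 3765/(-8750 - √(4225 + 1/1369)))) = 4305/(-15633 + (-12/607 - 3765/(-8750 - √(5784026/1369)))) = 4305/(-15633 + (-12/607 - 3765/(-8750 - √5784026/37))) = 4305/(-9489243/607 - 3765/(-8750 - √5784026/37))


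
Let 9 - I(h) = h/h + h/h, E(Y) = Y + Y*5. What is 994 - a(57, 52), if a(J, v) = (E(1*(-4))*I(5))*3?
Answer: 1498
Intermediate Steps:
E(Y) = 6*Y (E(Y) = Y + 5*Y = 6*Y)
I(h) = 7 (I(h) = 9 - (h/h + h/h) = 9 - (1 + 1) = 9 - 1*2 = 9 - 2 = 7)
a(J, v) = -504 (a(J, v) = ((6*(1*(-4)))*7)*3 = ((6*(-4))*7)*3 = -24*7*3 = -168*3 = -504)
994 - a(57, 52) = 994 - 1*(-504) = 994 + 504 = 1498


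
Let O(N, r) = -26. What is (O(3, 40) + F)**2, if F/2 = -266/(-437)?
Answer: 324900/529 ≈ 614.18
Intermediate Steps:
F = 28/23 (F = 2*(-266/(-437)) = 2*(-266*(-1/437)) = 2*(14/23) = 28/23 ≈ 1.2174)
(O(3, 40) + F)**2 = (-26 + 28/23)**2 = (-570/23)**2 = 324900/529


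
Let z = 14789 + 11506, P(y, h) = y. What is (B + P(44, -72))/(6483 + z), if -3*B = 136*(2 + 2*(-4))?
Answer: 158/16389 ≈ 0.0096406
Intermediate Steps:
z = 26295
B = 272 (B = -136*(2 + 2*(-4))/3 = -136*(2 - 8)/3 = -136*(-6)/3 = -⅓*(-816) = 272)
(B + P(44, -72))/(6483 + z) = (272 + 44)/(6483 + 26295) = 316/32778 = 316*(1/32778) = 158/16389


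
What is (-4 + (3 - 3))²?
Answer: 16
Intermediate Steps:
(-4 + (3 - 3))² = (-4 + 0)² = (-4)² = 16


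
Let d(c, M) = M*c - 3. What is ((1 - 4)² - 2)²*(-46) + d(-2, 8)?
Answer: -2273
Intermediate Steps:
d(c, M) = -3 + M*c
((1 - 4)² - 2)²*(-46) + d(-2, 8) = ((1 - 4)² - 2)²*(-46) + (-3 + 8*(-2)) = ((-3)² - 2)²*(-46) + (-3 - 16) = (9 - 2)²*(-46) - 19 = 7²*(-46) - 19 = 49*(-46) - 19 = -2254 - 19 = -2273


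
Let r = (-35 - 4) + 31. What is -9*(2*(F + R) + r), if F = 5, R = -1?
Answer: 0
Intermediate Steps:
r = -8 (r = -39 + 31 = -8)
-9*(2*(F + R) + r) = -9*(2*(5 - 1) - 8) = -9*(2*4 - 8) = -9*(8 - 8) = -9*0 = 0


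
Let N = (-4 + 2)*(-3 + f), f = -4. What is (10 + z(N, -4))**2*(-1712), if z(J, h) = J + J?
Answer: -2472128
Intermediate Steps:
N = 14 (N = (-4 + 2)*(-3 - 4) = -2*(-7) = 14)
z(J, h) = 2*J
(10 + z(N, -4))**2*(-1712) = (10 + 2*14)**2*(-1712) = (10 + 28)**2*(-1712) = 38**2*(-1712) = 1444*(-1712) = -2472128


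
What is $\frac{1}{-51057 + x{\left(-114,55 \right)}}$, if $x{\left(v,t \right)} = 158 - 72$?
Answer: $- \frac{1}{50971} \approx -1.9619 \cdot 10^{-5}$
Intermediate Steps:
$x{\left(v,t \right)} = 86$
$\frac{1}{-51057 + x{\left(-114,55 \right)}} = \frac{1}{-51057 + 86} = \frac{1}{-50971} = - \frac{1}{50971}$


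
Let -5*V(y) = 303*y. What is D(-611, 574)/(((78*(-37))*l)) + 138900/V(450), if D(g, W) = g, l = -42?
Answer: -4801427/941724 ≈ -5.0985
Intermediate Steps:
V(y) = -303*y/5
D(-611, 574)/(((78*(-37))*l)) + 138900/V(450) = -611/((78*(-37))*(-42)) + 138900/((-303/5*450)) = -611/((-2886*(-42))) + 138900/(-27270) = -611/121212 + 138900*(-1/27270) = -611*1/121212 - 4630/909 = -47/9324 - 4630/909 = -4801427/941724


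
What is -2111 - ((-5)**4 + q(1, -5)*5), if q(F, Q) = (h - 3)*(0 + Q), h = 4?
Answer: -2711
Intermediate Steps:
q(F, Q) = Q (q(F, Q) = (4 - 3)*(0 + Q) = 1*Q = Q)
-2111 - ((-5)**4 + q(1, -5)*5) = -2111 - ((-5)**4 - 5*5) = -2111 - (625 - 25) = -2111 - 1*600 = -2111 - 600 = -2711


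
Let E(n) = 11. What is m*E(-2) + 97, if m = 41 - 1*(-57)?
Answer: 1175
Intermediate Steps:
m = 98 (m = 41 + 57 = 98)
m*E(-2) + 97 = 98*11 + 97 = 1078 + 97 = 1175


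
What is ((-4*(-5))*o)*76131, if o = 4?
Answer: 6090480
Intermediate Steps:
((-4*(-5))*o)*76131 = (-4*(-5)*4)*76131 = (20*4)*76131 = 80*76131 = 6090480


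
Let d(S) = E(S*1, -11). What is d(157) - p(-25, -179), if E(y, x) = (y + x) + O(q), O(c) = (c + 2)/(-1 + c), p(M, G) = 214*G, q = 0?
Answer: 38450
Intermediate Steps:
O(c) = (2 + c)/(-1 + c)
E(y, x) = -2 + x + y (E(y, x) = (y + x) + (2 + 0)/(-1 + 0) = (x + y) + 2/(-1) = (x + y) - 1*2 = (x + y) - 2 = -2 + x + y)
d(S) = -13 + S (d(S) = -2 - 11 + S*1 = -2 - 11 + S = -13 + S)
d(157) - p(-25, -179) = (-13 + 157) - 214*(-179) = 144 - 1*(-38306) = 144 + 38306 = 38450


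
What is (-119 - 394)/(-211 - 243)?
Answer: 513/454 ≈ 1.1300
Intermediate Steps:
(-119 - 394)/(-211 - 243) = -513/(-454) = -513*(-1/454) = 513/454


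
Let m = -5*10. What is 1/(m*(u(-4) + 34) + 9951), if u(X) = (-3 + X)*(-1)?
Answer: 1/7901 ≈ 0.00012657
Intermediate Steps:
m = -50
u(X) = 3 - X
1/(m*(u(-4) + 34) + 9951) = 1/(-50*((3 - 1*(-4)) + 34) + 9951) = 1/(-50*((3 + 4) + 34) + 9951) = 1/(-50*(7 + 34) + 9951) = 1/(-50*41 + 9951) = 1/(-2050 + 9951) = 1/7901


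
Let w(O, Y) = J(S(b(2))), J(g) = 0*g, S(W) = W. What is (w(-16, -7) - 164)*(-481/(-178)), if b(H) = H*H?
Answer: -39442/89 ≈ -443.17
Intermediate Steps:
b(H) = H²
J(g) = 0
w(O, Y) = 0
(w(-16, -7) - 164)*(-481/(-178)) = (0 - 164)*(-481/(-178)) = -(-78884)*(-1)/178 = -164*481/178 = -39442/89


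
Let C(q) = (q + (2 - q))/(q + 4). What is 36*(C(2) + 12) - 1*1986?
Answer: -1542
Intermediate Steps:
C(q) = 2/(4 + q)
36*(C(2) + 12) - 1*1986 = 36*(2/(4 + 2) + 12) - 1*1986 = 36*(2/6 + 12) - 1986 = 36*(2*(1/6) + 12) - 1986 = 36*(1/3 + 12) - 1986 = 36*(37/3) - 1986 = 444 - 1986 = -1542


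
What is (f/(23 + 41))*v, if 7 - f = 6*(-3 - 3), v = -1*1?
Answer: -43/64 ≈ -0.67188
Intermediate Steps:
v = -1
f = 43 (f = 7 - 6*(-3 - 3) = 7 - 6*(-6) = 7 - 1*(-36) = 7 + 36 = 43)
(f/(23 + 41))*v = (43/(23 + 41))*(-1) = (43/64)*(-1) = -43/64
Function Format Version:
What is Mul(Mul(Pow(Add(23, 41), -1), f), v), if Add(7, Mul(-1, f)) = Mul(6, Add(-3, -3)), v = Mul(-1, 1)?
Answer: Rational(-43, 64) ≈ -0.67188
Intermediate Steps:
v = -1
f = 43 (f = Add(7, Mul(-1, Mul(6, Add(-3, -3)))) = Add(7, Mul(-1, Mul(6, -6))) = Add(7, Mul(-1, -36)) = Add(7, 36) = 43)
Mul(Mul(Pow(Add(23, 41), -1), f), v) = Mul(Mul(Pow(Add(23, 41), -1), 43), -1) = Mul(Mul(Pow(64, -1), 43), -1) = Mul(Mul(Rational(1, 64), 43), -1) = Mul(Rational(43, 64), -1) = Rational(-43, 64)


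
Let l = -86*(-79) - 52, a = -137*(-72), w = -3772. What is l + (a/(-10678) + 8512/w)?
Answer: 33927780066/5034677 ≈ 6738.8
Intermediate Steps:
a = 9864
l = 6742 (l = 6794 - 52 = 6742)
l + (a/(-10678) + 8512/w) = 6742 + (9864/(-10678) + 8512/(-3772)) = 6742 + (9864*(-1/10678) + 8512*(-1/3772)) = 6742 + (-4932/5339 - 2128/943) = 6742 - 16012268/5034677 = 33927780066/5034677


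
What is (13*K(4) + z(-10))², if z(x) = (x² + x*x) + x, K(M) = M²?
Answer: 158404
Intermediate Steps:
z(x) = x + 2*x² (z(x) = (x² + x²) + x = 2*x² + x = x + 2*x²)
(13*K(4) + z(-10))² = (13*4² - 10*(1 + 2*(-10)))² = (13*16 - 10*(1 - 20))² = (208 - 10*(-19))² = (208 + 190)² = 398² = 158404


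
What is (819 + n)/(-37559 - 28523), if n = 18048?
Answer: -993/3478 ≈ -0.28551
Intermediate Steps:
(819 + n)/(-37559 - 28523) = (819 + 18048)/(-37559 - 28523) = 18867/(-66082) = 18867*(-1/66082) = -993/3478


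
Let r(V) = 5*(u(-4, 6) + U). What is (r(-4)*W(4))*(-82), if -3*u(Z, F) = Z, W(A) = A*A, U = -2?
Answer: 13120/3 ≈ 4373.3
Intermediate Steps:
W(A) = A²
u(Z, F) = -Z/3
r(V) = -10/3 (r(V) = 5*(-⅓*(-4) - 2) = 5*(4/3 - 2) = 5*(-⅔) = -10/3)
(r(-4)*W(4))*(-82) = -10/3*4²*(-82) = -10/3*16*(-82) = -160/3*(-82) = 13120/3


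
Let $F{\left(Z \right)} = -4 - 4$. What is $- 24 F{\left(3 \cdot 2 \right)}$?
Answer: $192$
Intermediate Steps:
$F{\left(Z \right)} = -8$ ($F{\left(Z \right)} = -4 - 4 = -8$)
$- 24 F{\left(3 \cdot 2 \right)} = \left(-24\right) \left(-8\right) = 192$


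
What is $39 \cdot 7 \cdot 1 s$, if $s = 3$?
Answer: $819$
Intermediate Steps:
$39 \cdot 7 \cdot 1 s = 39 \cdot 7 \cdot 1 \cdot 3 = 273 \cdot 3 = 819$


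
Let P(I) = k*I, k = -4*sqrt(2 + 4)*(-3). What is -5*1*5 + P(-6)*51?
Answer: -25 - 3672*sqrt(6) ≈ -9019.5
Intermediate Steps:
k = 12*sqrt(6) (k = -4*sqrt(6)*(-3) = 12*sqrt(6) ≈ 29.394)
P(I) = 12*I*sqrt(6) (P(I) = (12*sqrt(6))*I = 12*I*sqrt(6))
-5*1*5 + P(-6)*51 = -5*1*5 + (12*(-6)*sqrt(6))*51 = -5*5 - 72*sqrt(6)*51 = -25 - 3672*sqrt(6)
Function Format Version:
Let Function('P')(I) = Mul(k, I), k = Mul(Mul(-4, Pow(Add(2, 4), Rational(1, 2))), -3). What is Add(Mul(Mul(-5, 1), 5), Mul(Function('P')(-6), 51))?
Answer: Add(-25, Mul(-3672, Pow(6, Rational(1, 2)))) ≈ -9019.5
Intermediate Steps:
k = Mul(12, Pow(6, Rational(1, 2))) (k = Mul(Mul(-4, Pow(6, Rational(1, 2))), -3) = Mul(12, Pow(6, Rational(1, 2))) ≈ 29.394)
Function('P')(I) = Mul(12, I, Pow(6, Rational(1, 2))) (Function('P')(I) = Mul(Mul(12, Pow(6, Rational(1, 2))), I) = Mul(12, I, Pow(6, Rational(1, 2))))
Add(Mul(Mul(-5, 1), 5), Mul(Function('P')(-6), 51)) = Add(Mul(Mul(-5, 1), 5), Mul(Mul(12, -6, Pow(6, Rational(1, 2))), 51)) = Add(Mul(-5, 5), Mul(Mul(-72, Pow(6, Rational(1, 2))), 51)) = Add(-25, Mul(-3672, Pow(6, Rational(1, 2))))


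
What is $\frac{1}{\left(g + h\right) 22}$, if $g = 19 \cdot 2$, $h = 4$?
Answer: $\frac{1}{924} \approx 0.0010823$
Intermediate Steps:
$g = 38$
$\frac{1}{\left(g + h\right) 22} = \frac{1}{\left(38 + 4\right) 22} = \frac{1}{42 \cdot 22} = \frac{1}{924}$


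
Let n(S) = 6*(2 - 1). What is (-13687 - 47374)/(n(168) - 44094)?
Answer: 5551/4008 ≈ 1.3850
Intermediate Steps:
n(S) = 6 (n(S) = 6*1 = 6)
(-13687 - 47374)/(n(168) - 44094) = (-13687 - 47374)/(6 - 44094) = -61061/(-44088) = -61061*(-1/44088) = 5551/4008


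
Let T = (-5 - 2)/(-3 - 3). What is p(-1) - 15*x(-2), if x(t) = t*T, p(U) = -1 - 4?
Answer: 30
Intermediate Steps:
T = 7/6 (T = -7/(-6) = -7*(-⅙) = 7/6 ≈ 1.1667)
p(U) = -5
x(t) = 7*t/6 (x(t) = t*(7/6) = 7*t/6)
p(-1) - 15*x(-2) = -5 - 35*(-2)/2 = -5 - 15*(-7/3) = -5 + 35 = 30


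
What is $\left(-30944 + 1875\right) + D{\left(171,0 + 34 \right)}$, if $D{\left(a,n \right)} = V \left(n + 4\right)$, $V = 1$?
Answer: $-29031$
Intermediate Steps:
$D{\left(a,n \right)} = 4 + n$ ($D{\left(a,n \right)} = 1 \left(n + 4\right) = 1 \left(4 + n\right) = 4 + n$)
$\left(-30944 + 1875\right) + D{\left(171,0 + 34 \right)} = \left(-30944 + 1875\right) + \left(4 + \left(0 + 34\right)\right) = -29069 + \left(4 + 34\right) = -29069 + 38 = -29031$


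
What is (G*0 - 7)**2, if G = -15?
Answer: 49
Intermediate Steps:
(G*0 - 7)**2 = (-15*0 - 7)**2 = (0 - 7)**2 = (-7)**2 = 49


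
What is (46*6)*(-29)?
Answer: -8004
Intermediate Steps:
(46*6)*(-29) = 276*(-29) = -8004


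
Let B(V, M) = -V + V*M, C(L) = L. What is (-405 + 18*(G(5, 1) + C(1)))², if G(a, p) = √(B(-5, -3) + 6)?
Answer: 158193 - 13932*√26 ≈ 87154.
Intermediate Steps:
B(V, M) = -V + M*V
G(a, p) = √26 (G(a, p) = √(-5*(-1 - 3) + 6) = √(-5*(-4) + 6) = √(20 + 6) = √26)
(-405 + 18*(G(5, 1) + C(1)))² = (-405 + 18*(√26 + 1))² = (-405 + 18*(1 + √26))² = (-405 + (18 + 18*√26))² = (-387 + 18*√26)²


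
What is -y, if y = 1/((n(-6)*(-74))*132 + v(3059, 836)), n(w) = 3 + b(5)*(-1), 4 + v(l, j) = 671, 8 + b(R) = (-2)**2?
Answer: 1/67709 ≈ 1.4769e-5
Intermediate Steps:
b(R) = -4 (b(R) = -8 + (-2)**2 = -8 + 4 = -4)
v(l, j) = 667 (v(l, j) = -4 + 671 = 667)
n(w) = 7 (n(w) = 3 - 4*(-1) = 3 + 4 = 7)
y = -1/67709 (y = 1/((7*(-74))*132 + 667) = 1/(-518*132 + 667) = 1/(-68376 + 667) = 1/(-67709) = -1/67709 ≈ -1.4769e-5)
-y = -1*(-1/67709) = 1/67709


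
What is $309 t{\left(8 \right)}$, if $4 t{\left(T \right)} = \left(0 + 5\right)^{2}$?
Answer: $\frac{7725}{4} \approx 1931.3$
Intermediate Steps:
$t{\left(T \right)} = \frac{25}{4}$ ($t{\left(T \right)} = \frac{\left(0 + 5\right)^{2}}{4} = \frac{5^{2}}{4} = \frac{1}{4} \cdot 25 = \frac{25}{4}$)
$309 t{\left(8 \right)} = 309 \cdot \frac{25}{4} = \frac{7725}{4}$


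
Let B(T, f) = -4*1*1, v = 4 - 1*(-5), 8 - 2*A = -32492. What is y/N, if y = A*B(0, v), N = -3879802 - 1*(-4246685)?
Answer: -65000/366883 ≈ -0.17717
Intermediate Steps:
A = 16250 (A = 4 - ½*(-32492) = 4 + 16246 = 16250)
v = 9 (v = 4 + 5 = 9)
N = 366883 (N = -3879802 + 4246685 = 366883)
B(T, f) = -4 (B(T, f) = -4*1 = -4)
y = -65000 (y = 16250*(-4) = -65000)
y/N = -65000/366883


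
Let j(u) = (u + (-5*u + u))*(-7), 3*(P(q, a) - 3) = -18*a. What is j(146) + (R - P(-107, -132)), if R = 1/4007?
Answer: 9099898/4007 ≈ 2271.0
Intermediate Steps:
P(q, a) = 3 - 6*a (P(q, a) = 3 + (-18*a)/3 = 3 - 6*a)
R = 1/4007 ≈ 0.00024956
j(u) = 21*u (j(u) = (u - 4*u)*(-7) = -3*u*(-7) = 21*u)
j(146) + (R - P(-107, -132)) = 21*146 + (1/4007 - (3 - 6*(-132))) = 3066 + (1/4007 - (3 + 792)) = 3066 + (1/4007 - 1*795) = 3066 + (1/4007 - 795) = 3066 - 3185564/4007 = 9099898/4007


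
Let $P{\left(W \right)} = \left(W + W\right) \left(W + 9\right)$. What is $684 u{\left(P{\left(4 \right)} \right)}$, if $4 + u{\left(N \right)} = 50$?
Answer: $31464$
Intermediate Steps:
$P{\left(W \right)} = 2 W \left(9 + W\right)$
$u{\left(N \right)} = 46$ ($u{\left(N \right)} = -4 + 50 = 46$)
$684 u{\left(P{\left(4 \right)} \right)} = 684 \cdot 46 = 31464$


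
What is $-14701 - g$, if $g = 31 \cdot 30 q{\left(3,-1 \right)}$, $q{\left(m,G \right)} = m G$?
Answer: $-11911$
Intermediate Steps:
$q{\left(m,G \right)} = G m$
$g = -2790$ ($g = 31 \cdot 30 \left(\left(-1\right) 3\right) = 930 \left(-3\right) = -2790$)
$-14701 - g = -14701 - -2790 = -14701 + 2790 = -11911$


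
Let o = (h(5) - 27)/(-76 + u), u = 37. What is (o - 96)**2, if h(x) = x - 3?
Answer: 13830961/1521 ≈ 9093.3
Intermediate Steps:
h(x) = -3 + x
o = 25/39 (o = ((-3 + 5) - 27)/(-76 + 37) = (2 - 27)/(-39) = -25*(-1/39) = 25/39 ≈ 0.64103)
(o - 96)**2 = (25/39 - 96)**2 = (-3719/39)**2 = 13830961/1521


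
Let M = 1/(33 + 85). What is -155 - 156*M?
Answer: -9223/59 ≈ -156.32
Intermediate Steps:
M = 1/118 ≈ 0.0084746
-155 - 156*M = -155 - 156*1/118 = -155 - 78/59 = -9223/59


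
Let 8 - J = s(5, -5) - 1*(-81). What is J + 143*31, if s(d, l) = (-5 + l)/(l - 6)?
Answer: 47950/11 ≈ 4359.1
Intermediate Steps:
s(d, l) = (-5 + l)/(-6 + l)
J = -813/11 (J = 8 - ((-5 - 5)/(-6 - 5) - 1*(-81)) = 8 - (-10/(-11) + 81) = 8 - (-1/11*(-10) + 81) = 8 - (10/11 + 81) = 8 - 1*901/11 = 8 - 901/11 = -813/11 ≈ -73.909)
J + 143*31 = -813/11 + 143*31 = -813/11 + 4433 = 47950/11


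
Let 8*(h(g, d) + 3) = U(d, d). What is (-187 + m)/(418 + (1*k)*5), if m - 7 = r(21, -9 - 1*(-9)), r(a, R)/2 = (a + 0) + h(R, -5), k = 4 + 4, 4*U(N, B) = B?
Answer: -2309/7328 ≈ -0.31509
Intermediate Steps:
U(N, B) = B/4
k = 8
h(g, d) = -3 + d/32 (h(g, d) = -3 + (d/4)/8 = -3 + d/32)
r(a, R) = -101/16 + 2*a (r(a, R) = 2*((a + 0) + (-3 + (1/32)*(-5))) = 2*(a + (-3 - 5/32)) = 2*(a - 101/32) = 2*(-101/32 + a) = -101/16 + 2*a)
m = 683/16 (m = 7 + (-101/16 + 2*21) = 7 + (-101/16 + 42) = 7 + 571/16 = 683/16 ≈ 42.688)
(-187 + m)/(418 + (1*k)*5) = (-187 + 683/16)/(418 + (1*8)*5) = -2309/(16*(418 + 8*5)) = -2309/(16*(418 + 40)) = -2309/16/458 = -2309/16*1/458 = -2309/7328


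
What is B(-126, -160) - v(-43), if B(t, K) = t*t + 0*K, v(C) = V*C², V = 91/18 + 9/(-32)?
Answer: 2029913/288 ≈ 7048.3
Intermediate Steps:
V = 1375/288 (V = 91*(1/18) + 9*(-1/32) = 91/18 - 9/32 = 1375/288 ≈ 4.7743)
v(C) = 1375*C²/288
B(t, K) = t² (B(t, K) = t² + 0 = t²)
B(-126, -160) - v(-43) = (-126)² - 1375*(-43)²/288 = 15876 - 1375*1849/288 = 15876 - 1*2542375/288 = 15876 - 2542375/288 = 2029913/288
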